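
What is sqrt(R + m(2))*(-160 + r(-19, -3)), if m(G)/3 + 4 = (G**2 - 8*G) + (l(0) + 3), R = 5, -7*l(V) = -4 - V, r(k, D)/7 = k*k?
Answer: 2367*I*sqrt(1582)/7 ≈ 13449.0*I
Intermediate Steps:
r(k, D) = 7*k**2 (r(k, D) = 7*(k*k) = 7*k**2)
l(V) = 4/7 + V/7 (l(V) = -(-4 - V)/7 = 4/7 + V/7)
m(G) = -9/7 - 24*G + 3*G**2 (m(G) = -12 + 3*((G**2 - 8*G) + ((4/7 + (1/7)*0) + 3)) = -12 + 3*((G**2 - 8*G) + ((4/7 + 0) + 3)) = -12 + 3*((G**2 - 8*G) + (4/7 + 3)) = -12 + 3*((G**2 - 8*G) + 25/7) = -12 + 3*(25/7 + G**2 - 8*G) = -12 + (75/7 - 24*G + 3*G**2) = -9/7 - 24*G + 3*G**2)
sqrt(R + m(2))*(-160 + r(-19, -3)) = sqrt(5 + (-9/7 - 24*2 + 3*2**2))*(-160 + 7*(-19)**2) = sqrt(5 + (-9/7 - 48 + 3*4))*(-160 + 7*361) = sqrt(5 + (-9/7 - 48 + 12))*(-160 + 2527) = sqrt(5 - 261/7)*2367 = sqrt(-226/7)*2367 = (I*sqrt(1582)/7)*2367 = 2367*I*sqrt(1582)/7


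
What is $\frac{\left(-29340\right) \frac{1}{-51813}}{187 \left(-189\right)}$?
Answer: $- \frac{3260}{203469651} \approx -1.6022 \cdot 10^{-5}$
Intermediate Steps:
$\frac{\left(-29340\right) \frac{1}{-51813}}{187 \left(-189\right)} = \frac{\left(-29340\right) \left(- \frac{1}{51813}\right)}{-35343} = \frac{3260}{5757} \left(- \frac{1}{35343}\right) = - \frac{3260}{203469651}$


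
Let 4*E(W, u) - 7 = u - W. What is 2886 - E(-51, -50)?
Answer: 2884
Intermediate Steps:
E(W, u) = 7/4 - W/4 + u/4 (E(W, u) = 7/4 + (u - W)/4 = 7/4 + (-W/4 + u/4) = 7/4 - W/4 + u/4)
2886 - E(-51, -50) = 2886 - (7/4 - ¼*(-51) + (¼)*(-50)) = 2886 - (7/4 + 51/4 - 25/2) = 2886 - 1*2 = 2886 - 2 = 2884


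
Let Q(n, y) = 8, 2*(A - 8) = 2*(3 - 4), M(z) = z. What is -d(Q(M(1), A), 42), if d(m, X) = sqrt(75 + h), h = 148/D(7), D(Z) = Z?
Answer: -sqrt(4711)/7 ≈ -9.8053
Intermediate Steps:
A = 7 (A = 8 + (2*(3 - 4))/2 = 8 + (2*(-1))/2 = 8 + (1/2)*(-2) = 8 - 1 = 7)
h = 148/7 ≈ 21.143
d(m, X) = sqrt(4711)/7 (d(m, X) = sqrt(75 + 148/7) = sqrt(673/7) = sqrt(4711)/7)
-d(Q(M(1), A), 42) = -sqrt(4711)/7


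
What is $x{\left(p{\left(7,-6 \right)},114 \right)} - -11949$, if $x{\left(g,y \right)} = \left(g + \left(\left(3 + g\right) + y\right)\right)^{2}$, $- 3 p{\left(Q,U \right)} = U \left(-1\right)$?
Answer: $24718$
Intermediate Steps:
$p{\left(Q,U \right)} = \frac{U}{3}$ ($p{\left(Q,U \right)} = - \frac{U \left(-1\right)}{3} = - \frac{\left(-1\right) U}{3} = \frac{U}{3}$)
$x{\left(g,y \right)} = \left(3 + y + 2 g\right)^{2}$ ($x{\left(g,y \right)} = \left(g + \left(3 + g + y\right)\right)^{2} = \left(3 + y + 2 g\right)^{2}$)
$x{\left(p{\left(7,-6 \right)},114 \right)} - -11949 = \left(3 + 114 + 2 \cdot \frac{1}{3} \left(-6\right)\right)^{2} - -11949 = \left(3 + 114 + 2 \left(-2\right)\right)^{2} + 11949 = \left(3 + 114 - 4\right)^{2} + 11949 = 113^{2} + 11949 = 12769 + 11949 = 24718$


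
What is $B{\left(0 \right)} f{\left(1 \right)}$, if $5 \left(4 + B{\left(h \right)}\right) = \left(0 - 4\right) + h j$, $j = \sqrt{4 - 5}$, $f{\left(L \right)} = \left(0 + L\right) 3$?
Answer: $- \frac{72}{5} \approx -14.4$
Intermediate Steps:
$f{\left(L \right)} = 3 L$ ($f{\left(L \right)} = L 3 = 3 L$)
$j = i$ ($j = \sqrt{-1} = i \approx 1.0 i$)
$B{\left(h \right)} = - \frac{24}{5} + \frac{i h}{5}$ ($B{\left(h \right)} = -4 + \frac{\left(0 - 4\right) + h i}{5} = -4 + \frac{\left(0 - 4\right) + i h}{5} = -4 + \frac{-4 + i h}{5} = -4 + \left(- \frac{4}{5} + \frac{i h}{5}\right) = - \frac{24}{5} + \frac{i h}{5}$)
$B{\left(0 \right)} f{\left(1 \right)} = \left(- \frac{24}{5} + \frac{1}{5} i 0\right) 3 \cdot 1 = \left(- \frac{24}{5} + 0\right) 3 = \left(- \frac{24}{5}\right) 3 = - \frac{72}{5}$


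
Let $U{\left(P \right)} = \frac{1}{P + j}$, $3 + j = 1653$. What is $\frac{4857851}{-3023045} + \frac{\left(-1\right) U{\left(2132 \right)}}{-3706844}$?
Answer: $- \frac{68103592834523763}{42380926423964360} \approx -1.6069$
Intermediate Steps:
$j = 1650$ ($j = -3 + 1653 = 1650$)
$U{\left(P \right)} = \frac{1}{1650 + P}$ ($U{\left(P \right)} = \frac{1}{P + 1650} = \frac{1}{1650 + P}$)
$\frac{4857851}{-3023045} + \frac{\left(-1\right) U{\left(2132 \right)}}{-3706844} = \frac{4857851}{-3023045} + \frac{\left(-1\right) \frac{1}{1650 + 2132}}{-3706844} = 4857851 \left(- \frac{1}{3023045}\right) + - \frac{1}{3782} \left(- \frac{1}{3706844}\right) = - \frac{4857851}{3023045} + \left(-1\right) \frac{1}{3782} \left(- \frac{1}{3706844}\right) = - \frac{4857851}{3023045} - - \frac{1}{14019284008} = - \frac{4857851}{3023045} + \frac{1}{14019284008} = - \frac{68103592834523763}{42380926423964360}$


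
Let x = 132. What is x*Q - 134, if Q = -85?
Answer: -11354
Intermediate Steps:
x*Q - 134 = 132*(-85) - 134 = -11220 - 134 = -11354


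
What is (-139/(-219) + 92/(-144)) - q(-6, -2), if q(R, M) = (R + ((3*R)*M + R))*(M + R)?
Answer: 504565/2628 ≈ 192.00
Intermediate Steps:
q(R, M) = (M + R)*(2*R + 3*M*R) (q(R, M) = (R + (3*M*R + R))*(M + R) = (R + (R + 3*M*R))*(M + R) = (2*R + 3*M*R)*(M + R) = (M + R)*(2*R + 3*M*R))
(-139/(-219) + 92/(-144)) - q(-6, -2) = (-139/(-219) + 92/(-144)) - (-6)*(2*(-2) + 2*(-6) + 3*(-2)² + 3*(-2)*(-6)) = (-139*(-1/219) + 92*(-1/144)) - (-6)*(-4 - 12 + 3*4 + 36) = (139/219 - 23/36) - (-6)*(-4 - 12 + 12 + 36) = -11/2628 - (-6)*32 = -11/2628 - 1*(-192) = -11/2628 + 192 = 504565/2628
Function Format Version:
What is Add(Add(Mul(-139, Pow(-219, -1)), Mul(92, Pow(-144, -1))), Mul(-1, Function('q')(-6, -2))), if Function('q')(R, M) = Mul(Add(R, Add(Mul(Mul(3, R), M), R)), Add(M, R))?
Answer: Rational(504565, 2628) ≈ 192.00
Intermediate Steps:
Function('q')(R, M) = Mul(Add(M, R), Add(Mul(2, R), Mul(3, M, R))) (Function('q')(R, M) = Mul(Add(R, Add(Mul(3, M, R), R)), Add(M, R)) = Mul(Add(R, Add(R, Mul(3, M, R))), Add(M, R)) = Mul(Add(Mul(2, R), Mul(3, M, R)), Add(M, R)) = Mul(Add(M, R), Add(Mul(2, R), Mul(3, M, R))))
Add(Add(Mul(-139, Pow(-219, -1)), Mul(92, Pow(-144, -1))), Mul(-1, Function('q')(-6, -2))) = Add(Add(Mul(-139, Pow(-219, -1)), Mul(92, Pow(-144, -1))), Mul(-1, Mul(-6, Add(Mul(2, -2), Mul(2, -6), Mul(3, Pow(-2, 2)), Mul(3, -2, -6))))) = Add(Add(Mul(-139, Rational(-1, 219)), Mul(92, Rational(-1, 144))), Mul(-1, Mul(-6, Add(-4, -12, Mul(3, 4), 36)))) = Add(Add(Rational(139, 219), Rational(-23, 36)), Mul(-1, Mul(-6, Add(-4, -12, 12, 36)))) = Add(Rational(-11, 2628), Mul(-1, Mul(-6, 32))) = Add(Rational(-11, 2628), Mul(-1, -192)) = Add(Rational(-11, 2628), 192) = Rational(504565, 2628)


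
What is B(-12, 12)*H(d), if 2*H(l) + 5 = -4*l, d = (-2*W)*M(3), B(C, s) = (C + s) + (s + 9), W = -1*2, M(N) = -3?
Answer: 903/2 ≈ 451.50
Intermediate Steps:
W = -2
B(C, s) = 9 + C + 2*s (B(C, s) = (C + s) + (9 + s) = 9 + C + 2*s)
d = -12 (d = -2*(-2)*(-3) = 4*(-3) = -12)
H(l) = -5/2 - 2*l (H(l) = -5/2 + (-4*l)/2 = -5/2 - 2*l)
B(-12, 12)*H(d) = (9 - 12 + 2*12)*(-5/2 - 2*(-12)) = (9 - 12 + 24)*(-5/2 + 24) = 21*(43/2) = 903/2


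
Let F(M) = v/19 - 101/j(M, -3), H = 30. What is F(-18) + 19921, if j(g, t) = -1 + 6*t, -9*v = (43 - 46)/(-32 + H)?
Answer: 2271599/114 ≈ 19926.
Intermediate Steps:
v = -1/6 (v = -(43 - 46)/(9*(-32 + 30)) = -(-1)/(3*(-2)) = -(-1)*(-1)/(3*2) = -1/9*3/2 = -1/6 ≈ -0.16667)
F(M) = 605/114 (F(M) = -1/6/19 - 101/(-1 + 6*(-3)) = -1/6*1/19 - 101/(-1 - 18) = -1/114 - 101/(-19) = -1/114 - 101*(-1/19) = -1/114 + 101/19 = 605/114)
F(-18) + 19921 = 605/114 + 19921 = 2271599/114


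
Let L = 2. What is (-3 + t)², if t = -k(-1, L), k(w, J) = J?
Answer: 25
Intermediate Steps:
t = -2 (t = -1*2 = -2)
(-3 + t)² = (-3 - 2)² = (-5)² = 25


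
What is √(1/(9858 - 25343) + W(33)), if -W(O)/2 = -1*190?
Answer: 3*√10124263335/15485 ≈ 19.494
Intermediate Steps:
W(O) = 380 (W(O) = -(-2)*190 = -2*(-190) = 380)
√(1/(9858 - 25343) + W(33)) = √(1/(9858 - 25343) + 380) = √(1/(-15485) + 380) = √(-1/15485 + 380) = √(5884299/15485) = 3*√10124263335/15485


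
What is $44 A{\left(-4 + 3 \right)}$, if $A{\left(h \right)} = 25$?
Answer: $1100$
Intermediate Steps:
$44 A{\left(-4 + 3 \right)} = 44 \cdot 25 = 1100$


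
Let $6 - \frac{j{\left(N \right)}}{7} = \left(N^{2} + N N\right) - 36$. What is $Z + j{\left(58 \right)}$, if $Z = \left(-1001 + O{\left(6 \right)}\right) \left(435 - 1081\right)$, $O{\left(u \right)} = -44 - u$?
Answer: $632144$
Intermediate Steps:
$j{\left(N \right)} = 294 - 14 N^{2}$ ($j{\left(N \right)} = 42 - 7 \left(\left(N^{2} + N N\right) - 36\right) = 42 - 7 \left(\left(N^{2} + N^{2}\right) - 36\right) = 42 - 7 \left(2 N^{2} - 36\right) = 42 - 7 \left(-36 + 2 N^{2}\right) = 42 - \left(-252 + 14 N^{2}\right) = 294 - 14 N^{2}$)
$Z = 678946$ ($Z = \left(-1001 - 50\right) \left(435 - 1081\right) = \left(-1001 - 50\right) \left(-646\right) = \left(-1051\right) \left(-646\right) = 678946$)
$Z + j{\left(58 \right)} = 678946 + \left(294 - 14 \cdot 58^{2}\right) = 678946 + \left(294 - 47096\right) = 678946 - 46802 = 632144$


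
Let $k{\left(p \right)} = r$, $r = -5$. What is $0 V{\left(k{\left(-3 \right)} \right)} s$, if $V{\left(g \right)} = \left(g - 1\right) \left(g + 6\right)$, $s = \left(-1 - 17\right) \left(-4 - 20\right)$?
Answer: $0$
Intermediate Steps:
$s = 432$ ($s = \left(-18\right) \left(-24\right) = 432$)
$k{\left(p \right)} = -5$
$V{\left(g \right)} = \left(-1 + g\right) \left(6 + g\right)$
$0 V{\left(k{\left(-3 \right)} \right)} s = 0 \left(-6 + \left(-5\right)^{2} + 5 \left(-5\right)\right) 432 = 0 \left(-6 + 25 - 25\right) 432 = 0 \left(-6\right) 432 = 0 \cdot 432 = 0$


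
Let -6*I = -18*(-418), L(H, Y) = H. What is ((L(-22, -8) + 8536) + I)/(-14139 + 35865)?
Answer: 1210/3621 ≈ 0.33416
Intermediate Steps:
I = -1254 (I = -(-3)*(-418) = -1/6*7524 = -1254)
((L(-22, -8) + 8536) + I)/(-14139 + 35865) = ((-22 + 8536) - 1254)/(-14139 + 35865) = (8514 - 1254)/21726 = 7260*(1/21726) = 1210/3621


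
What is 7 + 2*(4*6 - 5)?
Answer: 45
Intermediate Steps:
7 + 2*(4*6 - 5) = 7 + 2*(24 - 5) = 7 + 2*19 = 7 + 38 = 45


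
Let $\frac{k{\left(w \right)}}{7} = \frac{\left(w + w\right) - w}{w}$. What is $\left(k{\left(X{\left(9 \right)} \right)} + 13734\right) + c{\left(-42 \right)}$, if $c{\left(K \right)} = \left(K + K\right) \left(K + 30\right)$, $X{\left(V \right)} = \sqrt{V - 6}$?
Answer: $14749$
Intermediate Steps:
$X{\left(V \right)} = \sqrt{-6 + V}$
$c{\left(K \right)} = 2 K \left(30 + K\right)$
$k{\left(w \right)} = 7$ ($k{\left(w \right)} = 7 \frac{\left(w + w\right) - w}{w} = 7 \frac{2 w - w}{w} = 7 \frac{w}{w} = 7 \cdot 1 = 7$)
$\left(k{\left(X{\left(9 \right)} \right)} + 13734\right) + c{\left(-42 \right)} = \left(7 + 13734\right) + 2 \left(-42\right) \left(30 - 42\right) = 13741 + 2 \left(-42\right) \left(-12\right) = 13741 + 1008 = 14749$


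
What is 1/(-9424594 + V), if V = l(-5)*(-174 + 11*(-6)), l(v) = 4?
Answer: -1/9425554 ≈ -1.0609e-7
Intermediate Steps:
V = -960 (V = 4*(-174 + 11*(-6)) = 4*(-174 - 66) = 4*(-240) = -960)
1/(-9424594 + V) = 1/(-9424594 - 960) = 1/(-9425554) = -1/9425554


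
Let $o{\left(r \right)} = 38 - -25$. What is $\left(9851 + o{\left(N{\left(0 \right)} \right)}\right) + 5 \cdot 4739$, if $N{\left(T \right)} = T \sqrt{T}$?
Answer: $33609$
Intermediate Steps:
$N{\left(T \right)} = T^{\frac{3}{2}}$
$o{\left(r \right)} = 63$ ($o{\left(r \right)} = 38 + 25 = 63$)
$\left(9851 + o{\left(N{\left(0 \right)} \right)}\right) + 5 \cdot 4739 = \left(9851 + 63\right) + 5 \cdot 4739 = 9914 + 23695 = 33609$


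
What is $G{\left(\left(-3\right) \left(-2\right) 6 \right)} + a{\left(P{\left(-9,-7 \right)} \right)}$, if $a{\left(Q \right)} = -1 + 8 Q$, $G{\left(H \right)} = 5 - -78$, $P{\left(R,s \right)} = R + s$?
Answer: $-46$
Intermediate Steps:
$G{\left(H \right)} = 83$ ($G{\left(H \right)} = 5 + 78 = 83$)
$G{\left(\left(-3\right) \left(-2\right) 6 \right)} + a{\left(P{\left(-9,-7 \right)} \right)} = 83 + \left(-1 + 8 \left(-9 - 7\right)\right) = 83 + \left(-1 + 8 \left(-16\right)\right) = 83 - 129 = -46$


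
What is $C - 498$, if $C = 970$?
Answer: $472$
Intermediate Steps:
$C - 498 = 970 - 498 = 472$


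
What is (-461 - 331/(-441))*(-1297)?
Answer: 263252090/441 ≈ 5.9694e+5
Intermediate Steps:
(-461 - 331/(-441))*(-1297) = (-461 - 331*(-1/441))*(-1297) = (-461 + 331/441)*(-1297) = -202970/441*(-1297) = 263252090/441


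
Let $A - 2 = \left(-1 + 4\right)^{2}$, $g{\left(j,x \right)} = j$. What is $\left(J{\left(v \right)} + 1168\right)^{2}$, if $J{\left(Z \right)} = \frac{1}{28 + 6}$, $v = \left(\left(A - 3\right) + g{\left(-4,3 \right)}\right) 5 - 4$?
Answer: $\frac{1577122369}{1156} \approx 1.3643 \cdot 10^{6}$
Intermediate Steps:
$A = 11$ ($A = 2 + \left(-1 + 4\right)^{2} = 2 + 3^{2} = 2 + 9 = 11$)
$v = 16$ ($v = \left(\left(11 - 3\right) - 4\right) 5 - 4 = \left(8 - 4\right) 5 - 4 = 4 \cdot 5 - 4 = 20 - 4 = 16$)
$J{\left(Z \right)} = \frac{1}{34}$
$\left(J{\left(v \right)} + 1168\right)^{2} = \left(\frac{1}{34} + 1168\right)^{2} = \left(\frac{39713}{34}\right)^{2} = \frac{1577122369}{1156}$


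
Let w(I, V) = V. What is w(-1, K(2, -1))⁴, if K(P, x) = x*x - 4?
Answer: 81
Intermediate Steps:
K(P, x) = -4 + x² (K(P, x) = x² - 4 = -4 + x²)
w(-1, K(2, -1))⁴ = (-4 + (-1)²)⁴ = (-4 + 1)⁴ = (-3)⁴ = 81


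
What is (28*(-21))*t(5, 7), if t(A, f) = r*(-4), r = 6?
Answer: 14112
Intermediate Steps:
t(A, f) = -24 (t(A, f) = 6*(-4) = -24)
(28*(-21))*t(5, 7) = (28*(-21))*(-24) = -588*(-24) = 14112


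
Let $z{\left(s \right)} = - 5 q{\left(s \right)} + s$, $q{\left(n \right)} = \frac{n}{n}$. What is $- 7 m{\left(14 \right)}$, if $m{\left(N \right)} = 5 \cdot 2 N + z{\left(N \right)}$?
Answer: $-1043$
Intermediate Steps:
$q{\left(n \right)} = 1$
$z{\left(s \right)} = -5 + s$ ($z{\left(s \right)} = \left(-5\right) 1 + s = -5 + s$)
$m{\left(N \right)} = -5 + 11 N$ ($m{\left(N \right)} = 5 \cdot 2 N + \left(-5 + N\right) = 10 N + \left(-5 + N\right) = -5 + 11 N$)
$- 7 m{\left(14 \right)} = - 7 \left(-5 + 11 \cdot 14\right) = - 7 \left(-5 + 154\right) = \left(-7\right) 149 = -1043$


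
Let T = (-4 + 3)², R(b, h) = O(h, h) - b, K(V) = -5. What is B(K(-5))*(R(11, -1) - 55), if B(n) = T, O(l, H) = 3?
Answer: -63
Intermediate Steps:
R(b, h) = 3 - b
T = 1 (T = (-1)² = 1)
B(n) = 1
B(K(-5))*(R(11, -1) - 55) = 1*((3 - 1*11) - 55) = 1*((3 - 11) - 55) = 1*(-8 - 55) = 1*(-63) = -63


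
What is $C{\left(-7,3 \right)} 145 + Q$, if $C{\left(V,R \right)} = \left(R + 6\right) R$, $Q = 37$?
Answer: $3952$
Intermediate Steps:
$C{\left(V,R \right)} = R \left(6 + R\right)$ ($C{\left(V,R \right)} = \left(6 + R\right) R = R \left(6 + R\right)$)
$C{\left(-7,3 \right)} 145 + Q = 3 \left(6 + 3\right) 145 + 37 = 3 \cdot 9 \cdot 145 + 37 = 27 \cdot 145 + 37 = 3915 + 37 = 3952$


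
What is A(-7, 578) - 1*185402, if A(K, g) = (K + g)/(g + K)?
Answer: -185401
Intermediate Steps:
A(K, g) = 1 (A(K, g) = (K + g)/(K + g) = 1)
A(-7, 578) - 1*185402 = 1 - 1*185402 = 1 - 185402 = -185401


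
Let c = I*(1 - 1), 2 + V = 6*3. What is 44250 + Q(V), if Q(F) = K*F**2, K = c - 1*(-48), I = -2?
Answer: 56538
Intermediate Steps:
V = 16 (V = -2 + 6*3 = -2 + 18 = 16)
c = 0 (c = -2*(1 - 1) = -2*0 = 0)
K = 48 (K = 0 - 1*(-48) = 0 + 48 = 48)
Q(F) = 48*F**2
44250 + Q(V) = 44250 + 48*16**2 = 44250 + 48*256 = 44250 + 12288 = 56538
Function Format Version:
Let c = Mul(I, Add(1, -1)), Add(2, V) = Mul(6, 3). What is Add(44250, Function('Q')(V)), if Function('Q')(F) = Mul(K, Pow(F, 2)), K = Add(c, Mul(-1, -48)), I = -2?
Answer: 56538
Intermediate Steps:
V = 16 (V = Add(-2, Mul(6, 3)) = Add(-2, 18) = 16)
c = 0 (c = Mul(-2, Add(1, -1)) = Mul(-2, 0) = 0)
K = 48 (K = Add(0, Mul(-1, -48)) = Add(0, 48) = 48)
Function('Q')(F) = Mul(48, Pow(F, 2))
Add(44250, Function('Q')(V)) = Add(44250, Mul(48, Pow(16, 2))) = Add(44250, Mul(48, 256)) = Add(44250, 12288) = 56538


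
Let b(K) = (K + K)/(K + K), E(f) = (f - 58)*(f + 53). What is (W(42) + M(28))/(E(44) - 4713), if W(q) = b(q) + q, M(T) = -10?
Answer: -33/6071 ≈ -0.0054357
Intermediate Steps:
E(f) = (-58 + f)*(53 + f)
b(K) = 1 (b(K) = (2*K)/((2*K)) = (2*K)*(1/(2*K)) = 1)
W(q) = 1 + q
(W(42) + M(28))/(E(44) - 4713) = ((1 + 42) - 10)/((-3074 + 44² - 5*44) - 4713) = (43 - 10)/((-3074 + 1936 - 220) - 4713) = 33/(-1358 - 4713) = 33/(-6071) = 33*(-1/6071) = -33/6071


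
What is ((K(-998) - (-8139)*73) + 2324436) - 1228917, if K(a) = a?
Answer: 1688668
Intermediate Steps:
((K(-998) - (-8139)*73) + 2324436) - 1228917 = ((-998 - (-8139)*73) + 2324436) - 1228917 = ((-998 - 1*(-594147)) + 2324436) - 1228917 = ((-998 + 594147) + 2324436) - 1228917 = (593149 + 2324436) - 1228917 = 2917585 - 1228917 = 1688668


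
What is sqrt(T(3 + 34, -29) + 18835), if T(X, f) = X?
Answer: 2*sqrt(4718) ≈ 137.38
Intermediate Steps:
sqrt(T(3 + 34, -29) + 18835) = sqrt((3 + 34) + 18835) = sqrt(37 + 18835) = sqrt(18872) = 2*sqrt(4718)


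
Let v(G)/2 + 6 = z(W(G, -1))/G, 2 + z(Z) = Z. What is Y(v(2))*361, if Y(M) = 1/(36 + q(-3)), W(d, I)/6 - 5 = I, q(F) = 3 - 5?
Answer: 361/34 ≈ 10.618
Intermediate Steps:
q(F) = -2
W(d, I) = 30 + 6*I
z(Z) = -2 + Z
v(G) = -12 + 44/G (v(G) = -12 + 2*((-2 + (30 + 6*(-1)))/G) = -12 + 2*((-2 + (30 - 6))/G) = -12 + 2*((-2 + 24)/G) = -12 + 2*(22/G) = -12 + 44/G)
Y(M) = 1/34 (Y(M) = 1/(36 - 2) = 1/34)
Y(v(2))*361 = (1/34)*361 = 361/34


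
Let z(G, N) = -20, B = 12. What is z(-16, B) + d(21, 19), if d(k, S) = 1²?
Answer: -19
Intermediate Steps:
d(k, S) = 1
z(-16, B) + d(21, 19) = -20 + 1 = -19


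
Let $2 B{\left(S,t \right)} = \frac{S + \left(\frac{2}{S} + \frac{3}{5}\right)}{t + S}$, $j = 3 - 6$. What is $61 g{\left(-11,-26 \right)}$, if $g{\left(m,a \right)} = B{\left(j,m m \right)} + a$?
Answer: $- \frac{2808623}{1770} \approx -1586.8$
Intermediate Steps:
$j = -3$ ($j = 3 - 6 = -3$)
$B{\left(S,t \right)} = \frac{\frac{3}{5} + S + \frac{2}{S}}{2 \left(S + t\right)}$ ($B{\left(S,t \right)} = \frac{\left(S + \left(\frac{2}{S} + \frac{3}{5}\right)\right) \frac{1}{t + S}}{2} = \frac{\left(S + \left(\frac{2}{S} + 3 \cdot \frac{1}{5}\right)\right) \frac{1}{S + t}}{2} = \frac{\left(S + \left(\frac{2}{S} + \frac{3}{5}\right)\right) \frac{1}{S + t}}{2} = \frac{\left(S + \left(\frac{3}{5} + \frac{2}{S}\right)\right) \frac{1}{S + t}}{2} = \frac{\left(\frac{3}{5} + S + \frac{2}{S}\right) \frac{1}{S + t}}{2} = \frac{\frac{1}{S + t} \left(\frac{3}{5} + S + \frac{2}{S}\right)}{2} = \frac{\frac{3}{5} + S + \frac{2}{S}}{2 \left(S + t\right)}$)
$g{\left(m,a \right)} = a - \frac{23}{15 \left(-3 + m^{2}\right)}$ ($g{\left(m,a \right)} = \frac{10 + 3 \left(-3\right) + 5 \left(-3\right)^{2}}{10 \left(-3\right) \left(-3 + m m\right)} + a = \frac{1}{10} \left(- \frac{1}{3}\right) \frac{1}{-3 + m^{2}} \left(10 - 9 + 5 \cdot 9\right) + a = \frac{1}{10} \left(- \frac{1}{3}\right) \frac{1}{-3 + m^{2}} \left(10 - 9 + 45\right) + a = \frac{1}{10} \left(- \frac{1}{3}\right) \frac{1}{-3 + m^{2}} \cdot 46 + a = - \frac{23}{15 \left(-3 + m^{2}\right)} + a = a - \frac{23}{15 \left(-3 + m^{2}\right)}$)
$61 g{\left(-11,-26 \right)} = 61 \frac{- \frac{23}{15} - 26 \left(-3 + \left(-11\right)^{2}\right)}{-3 + \left(-11\right)^{2}} = 61 \frac{- \frac{23}{15} - 26 \left(-3 + 121\right)}{-3 + 121} = 61 \frac{- \frac{23}{15} - 3068}{118} = 61 \cdot \frac{1}{118} \left(- \frac{46043}{15}\right) = 61 \left(- \frac{46043}{1770}\right) = - \frac{2808623}{1770}$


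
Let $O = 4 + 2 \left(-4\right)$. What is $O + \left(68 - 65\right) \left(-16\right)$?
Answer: $-52$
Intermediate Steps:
$O = -4$ ($O = 4 - 8 = -4$)
$O + \left(68 - 65\right) \left(-16\right) = -4 + \left(68 - 65\right) \left(-16\right) = -4 + 3 \left(-16\right) = -4 - 48 = -52$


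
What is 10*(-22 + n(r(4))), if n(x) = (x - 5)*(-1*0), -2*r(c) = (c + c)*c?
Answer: -220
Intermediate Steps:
r(c) = -c² (r(c) = -(c + c)*c/2 = -2*c*c/2 = -c²)
n(x) = 0 (n(x) = (-5 + x)*0 = 0)
10*(-22 + n(r(4))) = 10*(-22 + 0) = 10*(-22) = -220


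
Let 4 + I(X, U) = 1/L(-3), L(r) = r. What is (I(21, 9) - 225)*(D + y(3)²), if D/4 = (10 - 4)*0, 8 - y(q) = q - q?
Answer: -44032/3 ≈ -14677.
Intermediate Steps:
y(q) = 8 (y(q) = 8 - (q - q) = 8 - 1*0 = 8 + 0 = 8)
I(X, U) = -13/3 (I(X, U) = -4 + 1/(-3) = -4 - ⅓ = -13/3)
D = 0 (D = 4*((10 - 4)*0) = 4*(6*0) = 4*0 = 0)
(I(21, 9) - 225)*(D + y(3)²) = (-13/3 - 225)*(0 + 8²) = -688*(0 + 64)/3 = -688/3*64 = -44032/3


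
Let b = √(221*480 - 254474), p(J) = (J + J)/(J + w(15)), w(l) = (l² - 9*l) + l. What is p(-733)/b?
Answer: -733*I*√148394/46595716 ≈ -0.0060599*I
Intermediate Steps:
w(l) = l² - 8*l
p(J) = 2*J/(105 + J) (p(J) = (J + J)/(J + 15*(-8 + 15)) = (2*J)/(J + 15*7) = (2*J)/(J + 105) = (2*J)/(105 + J) = 2*J/(105 + J))
b = I*√148394 (b = √(106080 - 254474) = √(-148394) = I*√148394 ≈ 385.22*I)
p(-733)/b = (2*(-733)/(105 - 733))/((I*√148394)) = (2*(-733)/(-628))*(-I*√148394/148394) = (2*(-733)*(-1/628))*(-I*√148394/148394) = 733*(-I*√148394/148394)/314 = -733*I*√148394/46595716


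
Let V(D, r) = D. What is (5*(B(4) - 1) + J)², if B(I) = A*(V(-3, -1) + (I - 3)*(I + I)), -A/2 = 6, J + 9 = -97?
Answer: 168921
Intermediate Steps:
J = -106 (J = -9 - 97 = -106)
A = -12 (A = -2*6 = -12)
B(I) = 36 - 24*I*(-3 + I) (B(I) = -12*(-3 + (I - 3)*(I + I)) = -12*(-3 + (-3 + I)*(2*I)) = -12*(-3 + 2*I*(-3 + I)) = 36 - 24*I*(-3 + I))
(5*(B(4) - 1) + J)² = (5*((36 - 24*4² + 72*4) - 1) - 106)² = (5*((36 - 24*16 + 288) - 1) - 106)² = (5*((36 - 384 + 288) - 1) - 106)² = (5*(-60 - 1) - 106)² = (5*(-61) - 106)² = (-305 - 106)² = (-411)² = 168921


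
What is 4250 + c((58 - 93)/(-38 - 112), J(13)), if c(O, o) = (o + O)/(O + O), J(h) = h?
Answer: 59897/14 ≈ 4278.4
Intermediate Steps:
c(O, o) = (O + o)/(2*O) (c(O, o) = (O + o)/((2*O)) = (O + o)*(1/(2*O)) = (O + o)/(2*O))
4250 + c((58 - 93)/(-38 - 112), J(13)) = 4250 + ((58 - 93)/(-38 - 112) + 13)/(2*(((58 - 93)/(-38 - 112)))) = 4250 + (-35/(-150) + 13)/(2*((-35/(-150)))) = 4250 + (-35*(-1/150) + 13)/(2*((-35*(-1/150)))) = 4250 + (7/30 + 13)/(2*(7/30)) = 4250 + (1/2)*(30/7)*(397/30) = 4250 + 397/14 = 59897/14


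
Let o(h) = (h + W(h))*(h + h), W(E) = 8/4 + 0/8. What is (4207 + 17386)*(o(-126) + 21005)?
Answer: 1128299029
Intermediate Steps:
W(E) = 2 (W(E) = 8*(1/4) + 0*(1/8) = 2 + 0 = 2)
o(h) = 2*h*(2 + h) (o(h) = (h + 2)*(h + h) = (2 + h)*(2*h) = 2*h*(2 + h))
(4207 + 17386)*(o(-126) + 21005) = (4207 + 17386)*(2*(-126)*(2 - 126) + 21005) = 21593*(2*(-126)*(-124) + 21005) = 21593*(31248 + 21005) = 21593*52253 = 1128299029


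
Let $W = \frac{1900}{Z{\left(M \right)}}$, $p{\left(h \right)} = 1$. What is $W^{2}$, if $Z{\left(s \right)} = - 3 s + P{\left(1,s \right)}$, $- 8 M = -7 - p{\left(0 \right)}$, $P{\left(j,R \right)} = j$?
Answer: $902500$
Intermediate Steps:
$M = 1$ ($M = - \frac{-7 - 1}{8} = \left(- \frac{1}{8}\right) \left(-8\right) = 1$)
$Z{\left(s \right)} = 1 - 3 s$ ($Z{\left(s \right)} = - 3 s + 1 = 1 - 3 s$)
$W = -950$ ($W = \frac{1900}{1 - 3} = \frac{1900}{-2} = 1900 \left(- \frac{1}{2}\right) = -950$)
$W^{2} = \left(-950\right)^{2} = 902500$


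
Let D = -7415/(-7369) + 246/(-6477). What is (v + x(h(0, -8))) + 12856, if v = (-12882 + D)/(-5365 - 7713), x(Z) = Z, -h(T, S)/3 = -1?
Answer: 2675734336866437/208066677338 ≈ 12860.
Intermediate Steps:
D = 15404727/15909671 (D = -7415*(-1/7369) + 246*(-1/6477) = 7415/7369 - 82/2159 = 15404727/15909671 ≈ 0.96826)
h(T, S) = 3 (h(T, S) = -3*(-1) = 3)
v = 204932977095/208066677338 (v = (-12882 + 15404727/15909671)/(-5365 - 7713) = -204932977095/15909671/(-13078) = -204932977095/15909671*(-1/13078) = 204932977095/208066677338 ≈ 0.98494)
(v + x(h(0, -8))) + 12856 = (204932977095/208066677338 + 3) + 12856 = 829133009109/208066677338 + 12856 = 2675734336866437/208066677338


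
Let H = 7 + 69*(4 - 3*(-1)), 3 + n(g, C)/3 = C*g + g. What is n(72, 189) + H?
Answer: 41521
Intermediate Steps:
n(g, C) = -9 + 3*g + 3*C*g (n(g, C) = -9 + 3*(C*g + g) = -9 + 3*(g + C*g) = -9 + (3*g + 3*C*g) = -9 + 3*g + 3*C*g)
H = 490 (H = 7 + 69*(4 + 3) = 7 + 69*7 = 7 + 483 = 490)
n(72, 189) + H = (-9 + 3*72 + 3*189*72) + 490 = (-9 + 216 + 40824) + 490 = 41031 + 490 = 41521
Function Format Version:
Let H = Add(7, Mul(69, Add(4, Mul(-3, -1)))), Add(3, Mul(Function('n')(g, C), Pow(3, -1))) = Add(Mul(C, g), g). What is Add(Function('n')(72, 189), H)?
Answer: 41521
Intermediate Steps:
Function('n')(g, C) = Add(-9, Mul(3, g), Mul(3, C, g)) (Function('n')(g, C) = Add(-9, Mul(3, Add(Mul(C, g), g))) = Add(-9, Mul(3, Add(g, Mul(C, g)))) = Add(-9, Add(Mul(3, g), Mul(3, C, g))) = Add(-9, Mul(3, g), Mul(3, C, g)))
H = 490 (H = Add(7, Mul(69, Add(4, 3))) = Add(7, Mul(69, 7)) = Add(7, 483) = 490)
Add(Function('n')(72, 189), H) = Add(Add(-9, Mul(3, 72), Mul(3, 189, 72)), 490) = Add(Add(-9, 216, 40824), 490) = Add(41031, 490) = 41521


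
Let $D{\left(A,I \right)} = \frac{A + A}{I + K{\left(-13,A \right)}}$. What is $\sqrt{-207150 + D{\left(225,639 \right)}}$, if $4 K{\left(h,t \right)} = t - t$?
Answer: $\frac{20 i \sqrt{2610599}}{71} \approx 455.14 i$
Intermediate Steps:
$K{\left(h,t \right)} = 0$ ($K{\left(h,t \right)} = \frac{t - t}{4} = \frac{1}{4} \cdot 0 = 0$)
$D{\left(A,I \right)} = \frac{2 A}{I}$ ($D{\left(A,I \right)} = \frac{A + A}{I + 0} = \frac{2 A}{I}$)
$\sqrt{-207150 + D{\left(225,639 \right)}} = \sqrt{-207150 + 2 \cdot 225 \cdot \frac{1}{639}} = \sqrt{-207150 + \frac{50}{71}} = \sqrt{- \frac{14707600}{71}} = \frac{20 i \sqrt{2610599}}{71}$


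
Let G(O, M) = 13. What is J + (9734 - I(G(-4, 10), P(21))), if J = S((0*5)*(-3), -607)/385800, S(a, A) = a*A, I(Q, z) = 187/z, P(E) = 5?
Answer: 48483/5 ≈ 9696.6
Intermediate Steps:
S(a, A) = A*a
J = 0 (J = -607*0*5*(-3)/385800 = -0*(-3)*(1/385800) = -607*0*(1/385800) = 0*(1/385800) = 0)
J + (9734 - I(G(-4, 10), P(21))) = 0 + (9734 - 187/5) = 0 + 48483/5 = 48483/5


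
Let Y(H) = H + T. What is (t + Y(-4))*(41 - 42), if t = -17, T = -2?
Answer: 23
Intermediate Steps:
Y(H) = -2 + H (Y(H) = H - 2 = -2 + H)
(t + Y(-4))*(41 - 42) = (-17 + (-2 - 4))*(41 - 42) = (-17 - 6)*(-1) = -23*(-1) = 23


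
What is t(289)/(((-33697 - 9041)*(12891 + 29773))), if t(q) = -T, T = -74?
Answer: -37/911687016 ≈ -4.0584e-8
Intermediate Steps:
t(q) = 74 (t(q) = -1*(-74) = 74)
t(289)/(((-33697 - 9041)*(12891 + 29773))) = 74/(((-33697 - 9041)*(12891 + 29773))) = 74/((-42738*42664)) = 74/(-1823374032) = 74*(-1/1823374032) = -37/911687016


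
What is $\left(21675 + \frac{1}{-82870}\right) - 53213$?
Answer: $- \frac{2613554061}{82870} \approx -31538.0$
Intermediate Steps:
$\left(21675 + \frac{1}{-82870}\right) - 53213 = \left(21675 - \frac{1}{82870}\right) + \left(-125444 + 72231\right) = \frac{1796207249}{82870} - 53213 = - \frac{2613554061}{82870}$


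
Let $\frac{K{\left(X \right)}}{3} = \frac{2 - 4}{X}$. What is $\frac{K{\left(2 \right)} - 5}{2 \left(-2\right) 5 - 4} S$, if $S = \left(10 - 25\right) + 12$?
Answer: $-1$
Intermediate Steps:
$K{\left(X \right)} = - \frac{6}{X}$ ($K{\left(X \right)} = 3 \frac{2 - 4}{X} = 3 \left(- \frac{2}{X}\right) = - \frac{6}{X}$)
$S = -3$ ($S = -15 + 12 = -3$)
$\frac{K{\left(2 \right)} - 5}{2 \left(-2\right) 5 - 4} S = \frac{- \frac{6}{2} - 5}{2 \left(-2\right) 5 - 4} \left(-3\right) = \frac{\left(-6\right) \frac{1}{2} - 5}{\left(-4\right) 5 - 4} \left(-3\right) = \frac{-3 - 5}{-20 - 4} \left(-3\right) = - \frac{8}{-24} \left(-3\right) = \left(-8\right) \left(- \frac{1}{24}\right) \left(-3\right) = \frac{1}{3} \left(-3\right) = -1$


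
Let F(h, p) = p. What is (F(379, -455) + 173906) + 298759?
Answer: 472210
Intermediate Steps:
(F(379, -455) + 173906) + 298759 = (-455 + 173906) + 298759 = 173451 + 298759 = 472210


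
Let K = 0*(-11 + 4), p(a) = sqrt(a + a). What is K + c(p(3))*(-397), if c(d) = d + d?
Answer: -794*sqrt(6) ≈ -1944.9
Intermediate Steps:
p(a) = sqrt(2)*sqrt(a) (p(a) = sqrt(2*a) = sqrt(2)*sqrt(a))
c(d) = 2*d
K = 0 (K = 0*(-7) = 0)
K + c(p(3))*(-397) = 0 + (2*(sqrt(2)*sqrt(3)))*(-397) = 0 + (2*sqrt(6))*(-397) = 0 - 794*sqrt(6) = -794*sqrt(6)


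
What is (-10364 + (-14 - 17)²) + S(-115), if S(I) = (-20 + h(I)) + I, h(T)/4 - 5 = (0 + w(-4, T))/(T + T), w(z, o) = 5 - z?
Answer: -1094588/115 ≈ -9518.2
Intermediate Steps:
h(T) = 20 + 18/T (h(T) = 20 + 4*((0 + (5 - 1*(-4)))/(T + T)) = 20 + 4*((0 + (5 + 4))/((2*T))) = 20 + 4*((0 + 9)*(1/(2*T))) = 20 + 4*(9*(1/(2*T))) = 20 + 4*(9/(2*T)) = 20 + 18/T)
S(I) = I + 18/I (S(I) = (-20 + (20 + 18/I)) + I = 18/I + I = I + 18/I)
(-10364 + (-14 - 17)²) + S(-115) = (-10364 + (-14 - 17)²) + (-115 + 18/(-115)) = (-10364 + (-31)²) + (-115 + 18*(-1/115)) = (-10364 + 961) + (-115 - 18/115) = -9403 - 13243/115 = -1094588/115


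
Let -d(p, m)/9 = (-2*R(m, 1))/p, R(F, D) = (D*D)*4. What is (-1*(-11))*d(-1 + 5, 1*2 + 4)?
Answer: 198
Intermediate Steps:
R(F, D) = 4*D² (R(F, D) = D²*4 = 4*D²)
d(p, m) = 72/p (d(p, m) = -9*(-8*1²)/p = -9*(-8)/p = -9*(-2*4)/p = -(-72)/p = 72/p)
(-1*(-11))*d(-1 + 5, 1*2 + 4) = (-1*(-11))*(72/(-1 + 5)) = 11*(72/4) = 11*(72*(¼)) = 11*18 = 198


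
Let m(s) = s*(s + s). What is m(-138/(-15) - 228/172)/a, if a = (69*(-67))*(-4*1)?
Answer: 2866249/427396350 ≈ 0.0067063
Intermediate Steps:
a = 18492 (a = -4623*(-4) = 18492)
m(s) = 2*s² (m(s) = s*(2*s) = 2*s²)
m(-138/(-15) - 228/172)/a = (2*(-138/(-15) - 228/172)²)/18492 = (2*(-138*(-1/15) - 228*1/172)²)*(1/18492) = (2*(46/5 - 57/43)²)*(1/18492) = (2*(1693/215)²)*(1/18492) = (2*(2866249/46225))*(1/18492) = (5732498/46225)*(1/18492) = 2866249/427396350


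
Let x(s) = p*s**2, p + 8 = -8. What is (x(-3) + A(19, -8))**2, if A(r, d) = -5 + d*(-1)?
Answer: 19881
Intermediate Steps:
p = -16 (p = -8 - 8 = -16)
A(r, d) = -5 - d
x(s) = -16*s**2
(x(-3) + A(19, -8))**2 = (-16*(-3)**2 + (-5 - 1*(-8)))**2 = (-16*9 + (-5 + 8))**2 = (-144 + 3)**2 = (-141)**2 = 19881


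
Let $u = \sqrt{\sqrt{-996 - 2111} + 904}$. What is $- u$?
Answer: $- \sqrt{904 + i \sqrt{3107}} \approx -30.081 - 0.92651 i$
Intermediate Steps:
$u = \sqrt{904 + i \sqrt{3107}}$ ($u = \sqrt{\sqrt{-3107} + 904} = \sqrt{i \sqrt{3107} + 904} = \sqrt{904 + i \sqrt{3107}} \approx 30.081 + 0.92651 i$)
$- u = - \sqrt{904 + i \sqrt{3107}}$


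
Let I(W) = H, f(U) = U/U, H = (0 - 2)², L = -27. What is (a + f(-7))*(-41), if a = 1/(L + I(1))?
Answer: -902/23 ≈ -39.217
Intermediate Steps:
H = 4 (H = (-2)² = 4)
f(U) = 1
I(W) = 4
a = -1/23 (a = 1/(-27 + 4) = 1/(-23) = -1/23 ≈ -0.043478)
(a + f(-7))*(-41) = (-1/23 + 1)*(-41) = (22/23)*(-41) = -902/23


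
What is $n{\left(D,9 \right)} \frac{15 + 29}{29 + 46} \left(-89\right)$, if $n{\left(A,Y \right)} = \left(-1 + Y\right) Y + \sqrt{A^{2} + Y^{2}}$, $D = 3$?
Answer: $- \frac{93984}{25} - \frac{3916 \sqrt{10}}{25} \approx -4254.7$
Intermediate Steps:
$n{\left(A,Y \right)} = \sqrt{A^{2} + Y^{2}} + Y \left(-1 + Y\right)$ ($n{\left(A,Y \right)} = Y \left(-1 + Y\right) + \sqrt{A^{2} + Y^{2}} = \sqrt{A^{2} + Y^{2}} + Y \left(-1 + Y\right)$)
$n{\left(D,9 \right)} \frac{15 + 29}{29 + 46} \left(-89\right) = \left(9^{2} + \sqrt{3^{2} + 9^{2}} - 9\right) \frac{15 + 29}{29 + 46} \left(-89\right) = \left(81 + \sqrt{9 + 81} - 9\right) \frac{44}{75} \left(-89\right) = \left(81 + \sqrt{90} - 9\right) 44 \cdot \frac{1}{75} \left(-89\right) = \left(81 + 3 \sqrt{10} - 9\right) \frac{44}{75} \left(-89\right) = \left(72 + 3 \sqrt{10}\right) \frac{44}{75} \left(-89\right) = \left(\frac{1056}{25} + \frac{44 \sqrt{10}}{25}\right) \left(-89\right) = - \frac{93984}{25} - \frac{3916 \sqrt{10}}{25}$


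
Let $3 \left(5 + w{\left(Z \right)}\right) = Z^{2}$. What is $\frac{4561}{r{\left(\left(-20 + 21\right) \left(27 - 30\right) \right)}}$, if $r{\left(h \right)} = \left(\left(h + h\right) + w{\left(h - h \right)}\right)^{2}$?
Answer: $\frac{4561}{121} \approx 37.694$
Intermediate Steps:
$w{\left(Z \right)} = -5 + \frac{Z^{2}}{3}$
$r{\left(h \right)} = \left(-5 + 2 h\right)^{2}$ ($r{\left(h \right)} = \left(\left(h + h\right) + \left(-5 + \frac{\left(h - h\right)^{2}}{3}\right)\right)^{2} = \left(2 h - \left(5 - \frac{0^{2}}{3}\right)\right)^{2} = \left(2 h + \left(-5 + \frac{1}{3} \cdot 0\right)\right)^{2} = \left(2 h + \left(-5 + 0\right)\right)^{2} = \left(2 h - 5\right)^{2} = \left(-5 + 2 h\right)^{2}$)
$\frac{4561}{r{\left(\left(-20 + 21\right) \left(27 - 30\right) \right)}} = \frac{4561}{\left(5 - 2 \left(-20 + 21\right) \left(27 - 30\right)\right)^{2}} = \frac{4561}{\left(5 - 2 \cdot 1 \left(-3\right)\right)^{2}} = \frac{4561}{\left(5 - -6\right)^{2}} = \frac{4561}{\left(5 + 6\right)^{2}} = \frac{4561}{11^{2}} = \frac{4561}{121}$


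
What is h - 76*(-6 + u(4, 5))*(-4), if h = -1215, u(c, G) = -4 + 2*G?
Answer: -1215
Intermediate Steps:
h - 76*(-6 + u(4, 5))*(-4) = -1215 - 76*(-6 + (-4 + 2*5))*(-4) = -1215 - 76*(-6 + (-4 + 10))*(-4) = -1215 - 76*(-6 + 6)*(-4) = -1215 - 0*(-4) = -1215 - 76*0 = -1215 + 0 = -1215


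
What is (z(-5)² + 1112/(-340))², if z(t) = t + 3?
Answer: 3844/7225 ≈ 0.53204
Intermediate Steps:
z(t) = 3 + t
(z(-5)² + 1112/(-340))² = ((3 - 5)² + 1112/(-340))² = ((-2)² + 1112*(-1/340))² = (4 - 278/85)² = (62/85)² = 3844/7225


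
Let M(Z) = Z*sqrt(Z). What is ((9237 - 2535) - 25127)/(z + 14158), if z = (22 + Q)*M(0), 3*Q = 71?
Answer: -18425/14158 ≈ -1.3014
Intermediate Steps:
Q = 71/3 (Q = (1/3)*71 = 71/3 ≈ 23.667)
M(Z) = Z**(3/2)
z = 0 (z = (22 + 71/3)*0**(3/2) = (137/3)*0 = 0)
((9237 - 2535) - 25127)/(z + 14158) = ((9237 - 2535) - 25127)/(0 + 14158) = (6702 - 25127)/14158 = -18425*1/14158 = -18425/14158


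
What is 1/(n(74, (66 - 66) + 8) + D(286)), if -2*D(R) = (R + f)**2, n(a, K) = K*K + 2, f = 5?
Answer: -2/84549 ≈ -2.3655e-5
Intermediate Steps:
n(a, K) = 2 + K**2 (n(a, K) = K**2 + 2 = 2 + K**2)
D(R) = -(5 + R)**2/2 (D(R) = -(R + 5)**2/2 = -(5 + R)**2/2)
1/(n(74, (66 - 66) + 8) + D(286)) = 1/((2 + ((66 - 66) + 8)**2) - (5 + 286)**2/2) = 1/((2 + (0 + 8)**2) - 1/2*291**2) = 1/((2 + 8**2) - 1/2*84681) = 1/((2 + 64) - 84681/2) = 1/(66 - 84681/2) = 1/(-84549/2) = -2/84549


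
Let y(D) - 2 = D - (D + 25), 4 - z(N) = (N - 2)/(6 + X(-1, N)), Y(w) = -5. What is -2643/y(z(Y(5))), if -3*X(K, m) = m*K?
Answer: 2643/23 ≈ 114.91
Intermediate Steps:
X(K, m) = -K*m/3 (X(K, m) = -m*K/3 = -K*m/3)
z(N) = 4 - (-2 + N)/(6 + N/3) (z(N) = 4 - (N - 2)/(6 - 1/3*(-1)*N) = 4 - (-2 + N)/(6 + N/3))
y(D) = -23 (y(D) = 2 + (D - (D + 25)) = 2 + (D - (25 + D)) = 2 + (D + (-25 - D)) = 2 - 25 = -23)
-2643/y(z(Y(5))) = -2643/(-23) = -2643*(-1/23) = 2643/23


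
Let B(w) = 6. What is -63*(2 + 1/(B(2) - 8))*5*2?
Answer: -945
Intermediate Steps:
-63*(2 + 1/(B(2) - 8))*5*2 = -63*(2 + 1/(6 - 8))*5*2 = -63*(2 + 1/(-2))*10 = -63*(2 - 1/2)*10 = -189*10/2 = -63*15 = -945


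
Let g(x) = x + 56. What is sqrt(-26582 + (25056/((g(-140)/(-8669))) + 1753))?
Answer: sqrt(125489483)/7 ≈ 1600.3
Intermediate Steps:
g(x) = 56 + x
sqrt(-26582 + (25056/((g(-140)/(-8669))) + 1753)) = sqrt(-26582 + (25056/(((56 - 140)/(-8669))) + 1753)) = sqrt(-26582 + (25056/((-84*(-1/8669))) + 1753)) = sqrt(-26582 + (25056/(84/8669) + 1753)) = sqrt(-26582 + (25056*(8669/84) + 1753)) = sqrt(-26582 + (18100872/7 + 1753)) = sqrt(-26582 + 18113143/7) = sqrt(17927069/7) = sqrt(125489483)/7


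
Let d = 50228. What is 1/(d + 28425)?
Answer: 1/78653 ≈ 1.2714e-5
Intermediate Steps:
1/(d + 28425) = 1/(50228 + 28425) = 1/78653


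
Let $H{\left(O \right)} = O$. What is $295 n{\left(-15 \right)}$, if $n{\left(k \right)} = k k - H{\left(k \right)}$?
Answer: $70800$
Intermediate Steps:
$n{\left(k \right)} = k^{2} - k$ ($n{\left(k \right)} = k k - k = k^{2} - k$)
$295 n{\left(-15 \right)} = 295 \left(- 15 \left(-1 - 15\right)\right) = 295 \left(\left(-15\right) \left(-16\right)\right) = 295 \cdot 240 = 70800$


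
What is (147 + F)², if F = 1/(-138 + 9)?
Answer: 359557444/16641 ≈ 21607.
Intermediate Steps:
F = -1/129 (F = 1/(-129) = -1/129 ≈ -0.0077519)
(147 + F)² = (147 - 1/129)² = (18962/129)² = 359557444/16641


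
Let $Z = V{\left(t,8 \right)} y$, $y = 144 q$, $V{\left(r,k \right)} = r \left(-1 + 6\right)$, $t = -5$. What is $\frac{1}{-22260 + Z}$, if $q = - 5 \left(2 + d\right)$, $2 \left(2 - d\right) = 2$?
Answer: $\frac{1}{31740} \approx 3.1506 \cdot 10^{-5}$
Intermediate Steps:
$d = 1$ ($d = 2 - 1 = 1$)
$q = -15$ ($q = - 5 \left(2 + 1\right) = \left(-5\right) 3 = -15$)
$V{\left(r,k \right)} = 5 r$ ($V{\left(r,k \right)} = r 5 = 5 r$)
$y = -2160$ ($y = 144 \left(-15\right) = -2160$)
$Z = 54000$ ($Z = 5 \left(-5\right) \left(-2160\right) = \left(-25\right) \left(-2160\right) = 54000$)
$\frac{1}{-22260 + Z} = \frac{1}{-22260 + 54000} = \frac{1}{31740}$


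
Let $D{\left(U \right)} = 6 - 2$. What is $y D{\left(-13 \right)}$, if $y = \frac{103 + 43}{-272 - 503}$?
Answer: $- \frac{584}{775} \approx -0.75355$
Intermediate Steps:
$D{\left(U \right)} = 4$ ($D{\left(U \right)} = 6 - 2 = 4$)
$y = - \frac{146}{775}$ ($y = \frac{146}{-775} = 146 \left(- \frac{1}{775}\right) = - \frac{146}{775} \approx -0.18839$)
$y D{\left(-13 \right)} = \left(- \frac{146}{775}\right) 4 = - \frac{584}{775}$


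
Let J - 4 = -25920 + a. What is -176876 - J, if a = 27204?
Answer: -178164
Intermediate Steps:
J = 1288 (J = 4 + (-25920 + 27204) = 4 + 1284 = 1288)
-176876 - J = -176876 - 1*1288 = -176876 - 1288 = -178164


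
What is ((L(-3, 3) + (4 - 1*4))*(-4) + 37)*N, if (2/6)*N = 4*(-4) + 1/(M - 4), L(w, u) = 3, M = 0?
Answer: -4875/4 ≈ -1218.8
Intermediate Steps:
N = -195/4 (N = 3*(4*(-4) + 1/(0 - 4)) = 3*(-16 + 1/(-4)) = 3*(-16 - ¼) = 3*(-65/4) = -195/4 ≈ -48.750)
((L(-3, 3) + (4 - 1*4))*(-4) + 37)*N = ((3 + (4 - 1*4))*(-4) + 37)*(-195/4) = ((3 + (4 - 4))*(-4) + 37)*(-195/4) = ((3 + 0)*(-4) + 37)*(-195/4) = (3*(-4) + 37)*(-195/4) = (-12 + 37)*(-195/4) = 25*(-195/4) = -4875/4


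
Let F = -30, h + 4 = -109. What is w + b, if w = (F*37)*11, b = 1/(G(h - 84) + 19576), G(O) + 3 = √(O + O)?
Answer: (-12210*√394 + 238986329*I)/(√394 - 19573*I) ≈ -12210.0 - 5.2154e-8*I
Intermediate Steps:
h = -113 (h = -4 - 109 = -113)
G(O) = -3 + √2*√O (G(O) = -3 + √(O + O) = -3 + √(2*O) = -3 + √2*√O)
b = 1/(19573 + I*√394) (b = 1/((-3 + √2*√(-113 - 84)) + 19576) = 1/((-3 + √2*√(-197)) + 19576) = 1/((-3 + √2*(I*√197)) + 19576) = 1/((-3 + I*√394) + 19576) = 1/(19573 + I*√394) ≈ 5.1091e-5 - 5.18e-8*I)
w = -12210 (w = -30*37*11 = -1110*11 = -12210)
w + b = -12210 + (19573/383102723 - I*√394/383102723) = -4677684228257/383102723 - I*√394/383102723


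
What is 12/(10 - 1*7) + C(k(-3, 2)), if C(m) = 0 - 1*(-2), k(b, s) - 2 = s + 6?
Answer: 6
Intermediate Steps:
k(b, s) = 8 + s (k(b, s) = 2 + (s + 6) = 2 + (6 + s) = 8 + s)
C(m) = 2 (C(m) = 0 + 2 = 2)
12/(10 - 1*7) + C(k(-3, 2)) = 12/(10 - 1*7) + 2 = 12/(10 - 7) + 2 = 12/3 + 2 = (1/3)*12 + 2 = 4 + 2 = 6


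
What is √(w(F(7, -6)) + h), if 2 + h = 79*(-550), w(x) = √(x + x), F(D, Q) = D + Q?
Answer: √(-43452 + √2) ≈ 208.45*I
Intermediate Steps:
w(x) = √2*√x (w(x) = √(2*x) = √2*√x)
h = -43452 (h = -2 + 79*(-550) = -2 - 43450 = -43452)
√(w(F(7, -6)) + h) = √(√2*√(7 - 6) - 43452) = √(√2*√1 - 43452) = √(√2*1 - 43452) = √(√2 - 43452) = √(-43452 + √2)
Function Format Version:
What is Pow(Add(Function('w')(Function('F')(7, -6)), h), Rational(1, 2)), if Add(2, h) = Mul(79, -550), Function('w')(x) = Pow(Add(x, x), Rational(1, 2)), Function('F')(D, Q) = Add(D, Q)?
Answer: Pow(Add(-43452, Pow(2, Rational(1, 2))), Rational(1, 2)) ≈ Mul(208.45, I)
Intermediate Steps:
Function('w')(x) = Mul(Pow(2, Rational(1, 2)), Pow(x, Rational(1, 2))) (Function('w')(x) = Pow(Mul(2, x), Rational(1, 2)) = Mul(Pow(2, Rational(1, 2)), Pow(x, Rational(1, 2))))
h = -43452 (h = Add(-2, Mul(79, -550)) = Add(-2, -43450) = -43452)
Pow(Add(Function('w')(Function('F')(7, -6)), h), Rational(1, 2)) = Pow(Add(Mul(Pow(2, Rational(1, 2)), Pow(Add(7, -6), Rational(1, 2))), -43452), Rational(1, 2)) = Pow(Add(Mul(Pow(2, Rational(1, 2)), Pow(1, Rational(1, 2))), -43452), Rational(1, 2)) = Pow(Add(Mul(Pow(2, Rational(1, 2)), 1), -43452), Rational(1, 2)) = Pow(Add(Pow(2, Rational(1, 2)), -43452), Rational(1, 2)) = Pow(Add(-43452, Pow(2, Rational(1, 2))), Rational(1, 2))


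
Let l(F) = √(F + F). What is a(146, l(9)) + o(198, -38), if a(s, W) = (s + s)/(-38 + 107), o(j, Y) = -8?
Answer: -260/69 ≈ -3.7681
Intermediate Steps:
l(F) = √2*√F (l(F) = √(2*F) = √2*√F)
a(s, W) = 2*s/69 (a(s, W) = (2*s)/69 = (2*s)*(1/69) = 2*s/69)
a(146, l(9)) + o(198, -38) = (2/69)*146 - 8 = 292/69 - 8 = -260/69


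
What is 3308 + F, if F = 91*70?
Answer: 9678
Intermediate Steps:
F = 6370
3308 + F = 3308 + 6370 = 9678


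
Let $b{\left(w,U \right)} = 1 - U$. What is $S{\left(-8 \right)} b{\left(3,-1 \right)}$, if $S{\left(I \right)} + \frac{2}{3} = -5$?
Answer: $- \frac{34}{3} \approx -11.333$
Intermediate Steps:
$S{\left(I \right)} = - \frac{17}{3}$ ($S{\left(I \right)} = - \frac{2}{3} - 5 = - \frac{17}{3}$)
$S{\left(-8 \right)} b{\left(3,-1 \right)} = - \frac{17 \left(1 - -1\right)}{3} = - \frac{17 \left(1 + 1\right)}{3} = \left(- \frac{17}{3}\right) 2 = - \frac{34}{3}$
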